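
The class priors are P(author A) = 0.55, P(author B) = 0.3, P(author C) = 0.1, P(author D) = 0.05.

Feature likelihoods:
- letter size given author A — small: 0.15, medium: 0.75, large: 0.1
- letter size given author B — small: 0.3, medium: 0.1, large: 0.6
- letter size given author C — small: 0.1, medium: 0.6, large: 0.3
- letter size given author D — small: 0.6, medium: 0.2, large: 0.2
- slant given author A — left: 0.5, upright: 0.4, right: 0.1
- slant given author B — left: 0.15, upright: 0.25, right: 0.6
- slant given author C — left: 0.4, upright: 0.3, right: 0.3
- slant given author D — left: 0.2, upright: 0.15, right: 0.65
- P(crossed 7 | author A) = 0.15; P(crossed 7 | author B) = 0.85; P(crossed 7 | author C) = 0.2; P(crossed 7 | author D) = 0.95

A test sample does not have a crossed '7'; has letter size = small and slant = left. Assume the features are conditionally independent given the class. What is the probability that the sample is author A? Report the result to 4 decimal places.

0.8639

author A: 0.55 × 0.15 × 0.5 × (1−0.15) = 0.0350625
author B: 0.3 × 0.3 × 0.15 × (1−0.85) = 0.002025
author C: 0.1 × 0.1 × 0.4 × (1−0.2) = 0.0032
author D: 0.05 × 0.6 × 0.2 × (1−0.95) = 0.0003
P(author A | x) = 0.0350625 / 0.0405875 ≈ 0.8639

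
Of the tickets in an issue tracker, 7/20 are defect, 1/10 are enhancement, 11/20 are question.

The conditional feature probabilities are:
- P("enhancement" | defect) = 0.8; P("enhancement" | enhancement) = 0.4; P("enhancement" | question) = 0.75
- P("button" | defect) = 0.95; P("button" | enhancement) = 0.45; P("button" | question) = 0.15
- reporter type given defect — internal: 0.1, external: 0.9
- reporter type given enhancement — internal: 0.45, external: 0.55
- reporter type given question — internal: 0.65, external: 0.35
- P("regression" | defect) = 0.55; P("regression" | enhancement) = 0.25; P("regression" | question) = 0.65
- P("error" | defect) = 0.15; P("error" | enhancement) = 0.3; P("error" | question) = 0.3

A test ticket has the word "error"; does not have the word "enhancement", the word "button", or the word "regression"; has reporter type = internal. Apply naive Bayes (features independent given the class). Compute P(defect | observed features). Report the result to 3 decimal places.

defect: 0.35 × (1−0.8) × (1−0.95) × 0.1 × (1−0.55) × 0.15 = 0.000023625
enhancement: 0.1 × (1−0.4) × (1−0.45) × 0.45 × (1−0.25) × 0.3 = 0.00334125
question: 0.55 × (1−0.75) × (1−0.15) × 0.65 × (1−0.65) × 0.3 = 0.00797671875
P(defect | x) = 0.000023625 / 0.01134159375 ≈ 0.002

0.002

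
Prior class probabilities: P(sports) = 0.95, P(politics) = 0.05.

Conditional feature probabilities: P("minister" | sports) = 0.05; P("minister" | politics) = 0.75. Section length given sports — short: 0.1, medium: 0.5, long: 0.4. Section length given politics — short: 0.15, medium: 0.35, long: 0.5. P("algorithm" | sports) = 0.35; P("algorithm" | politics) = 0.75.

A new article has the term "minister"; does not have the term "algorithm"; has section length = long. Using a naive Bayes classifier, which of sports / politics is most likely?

sports

sports: 0.95 × 0.05 × 0.4 × (1−0.35) = 0.01235
politics: 0.05 × 0.75 × 0.5 × (1−0.75) = 0.0046875
Highest score → sports.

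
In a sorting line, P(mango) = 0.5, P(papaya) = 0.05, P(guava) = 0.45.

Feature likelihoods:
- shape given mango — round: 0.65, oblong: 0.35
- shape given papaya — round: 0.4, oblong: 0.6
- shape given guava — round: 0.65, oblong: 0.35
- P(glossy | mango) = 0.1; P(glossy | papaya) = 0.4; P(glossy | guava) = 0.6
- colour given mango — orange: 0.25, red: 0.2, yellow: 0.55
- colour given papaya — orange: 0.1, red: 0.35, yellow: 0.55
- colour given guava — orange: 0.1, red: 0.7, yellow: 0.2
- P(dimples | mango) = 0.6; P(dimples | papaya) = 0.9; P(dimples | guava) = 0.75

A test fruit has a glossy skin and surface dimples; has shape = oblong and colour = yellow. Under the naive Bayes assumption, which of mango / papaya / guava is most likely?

guava

mango: 0.5 × 0.35 × 0.1 × 0.55 × 0.6 = 0.005775
papaya: 0.05 × 0.6 × 0.4 × 0.55 × 0.9 = 0.00594
guava: 0.45 × 0.35 × 0.6 × 0.2 × 0.75 = 0.014175
Highest score → guava.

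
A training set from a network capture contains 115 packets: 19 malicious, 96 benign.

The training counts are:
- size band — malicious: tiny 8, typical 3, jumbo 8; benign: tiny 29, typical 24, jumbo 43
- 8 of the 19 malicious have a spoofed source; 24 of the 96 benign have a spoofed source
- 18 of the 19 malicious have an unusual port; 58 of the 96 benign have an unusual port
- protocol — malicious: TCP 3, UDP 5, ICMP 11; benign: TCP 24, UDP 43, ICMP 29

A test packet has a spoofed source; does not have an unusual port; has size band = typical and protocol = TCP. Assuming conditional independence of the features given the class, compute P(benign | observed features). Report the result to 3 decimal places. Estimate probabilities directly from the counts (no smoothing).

malicious: (19/115) × (3/19) × (8/19) × (1/19) × (3/19) ≈ 0.0000912796
benign: (96/115) × (24/96) × (24/96) × (38/96) × (24/96) ≈ 0.00516304
P(benign | x) = 0.00516304 / 0.0052543196 ≈ 0.983

0.983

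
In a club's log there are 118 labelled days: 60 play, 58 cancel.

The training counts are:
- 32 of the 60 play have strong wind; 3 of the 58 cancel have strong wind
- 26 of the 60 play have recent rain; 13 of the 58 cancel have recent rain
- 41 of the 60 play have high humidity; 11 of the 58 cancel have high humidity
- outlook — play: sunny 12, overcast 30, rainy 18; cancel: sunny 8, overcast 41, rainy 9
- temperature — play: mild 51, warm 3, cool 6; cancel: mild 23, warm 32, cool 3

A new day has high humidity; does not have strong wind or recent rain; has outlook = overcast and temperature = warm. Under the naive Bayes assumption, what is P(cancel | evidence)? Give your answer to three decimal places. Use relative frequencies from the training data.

0.921

play: (60/118) × (28/60) × (34/60) × (41/60) × (30/60) × (3/60) ≈ 0.00229708
cancel: (58/118) × (55/58) × (45/58) × (11/58) × (41/58) × (32/58) ≈ 0.026749
P(cancel | x) = 0.026749 / 0.02904608 ≈ 0.921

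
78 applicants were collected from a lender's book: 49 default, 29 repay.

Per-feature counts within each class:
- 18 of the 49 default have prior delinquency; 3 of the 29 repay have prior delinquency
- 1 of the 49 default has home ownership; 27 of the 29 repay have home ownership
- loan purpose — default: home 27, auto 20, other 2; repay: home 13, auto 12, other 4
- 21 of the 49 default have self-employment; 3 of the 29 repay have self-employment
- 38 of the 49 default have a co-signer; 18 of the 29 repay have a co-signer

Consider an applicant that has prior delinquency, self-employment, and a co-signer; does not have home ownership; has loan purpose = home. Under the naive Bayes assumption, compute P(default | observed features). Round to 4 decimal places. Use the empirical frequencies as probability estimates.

default: (49/78) × (18/49) × (48/49) × (27/49) × (21/49) × (38/49) ≈ 0.0414001
repay: (29/78) × (3/29) × (2/29) × (13/29) × (3/29) × (18/29) ≈ 0.0000763487
P(default | x) = 0.0414001 / 0.0414764487 ≈ 0.9982

0.9982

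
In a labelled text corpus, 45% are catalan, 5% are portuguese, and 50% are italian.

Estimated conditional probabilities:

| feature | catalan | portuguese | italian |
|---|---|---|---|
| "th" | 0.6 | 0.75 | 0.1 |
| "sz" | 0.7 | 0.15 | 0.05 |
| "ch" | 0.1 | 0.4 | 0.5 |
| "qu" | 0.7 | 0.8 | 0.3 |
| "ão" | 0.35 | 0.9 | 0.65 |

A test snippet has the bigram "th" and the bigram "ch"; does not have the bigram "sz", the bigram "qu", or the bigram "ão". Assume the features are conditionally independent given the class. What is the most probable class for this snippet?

catalan: 0.45 × 0.6 × (1−0.7) × 0.1 × (1−0.7) × (1−0.35) = 0.0015795
portuguese: 0.05 × 0.75 × (1−0.15) × 0.4 × (1−0.8) × (1−0.9) = 0.000255
italian: 0.5 × 0.1 × (1−0.05) × 0.5 × (1−0.3) × (1−0.65) = 0.00581875
Highest score → italian.

italian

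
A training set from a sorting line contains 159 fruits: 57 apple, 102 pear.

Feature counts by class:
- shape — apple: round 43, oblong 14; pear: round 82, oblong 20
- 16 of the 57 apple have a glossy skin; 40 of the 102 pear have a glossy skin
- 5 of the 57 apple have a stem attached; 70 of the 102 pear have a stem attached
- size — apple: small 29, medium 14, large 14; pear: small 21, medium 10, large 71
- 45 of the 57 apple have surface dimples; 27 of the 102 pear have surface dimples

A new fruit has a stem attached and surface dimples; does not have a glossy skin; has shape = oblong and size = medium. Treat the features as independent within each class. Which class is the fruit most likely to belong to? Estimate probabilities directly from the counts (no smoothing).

pear

apple: (57/159) × (14/57) × (41/57) × (5/57) × (14/57) × (45/57) ≈ 0.00107727
pear: (102/159) × (20/102) × (62/102) × (70/102) × (10/102) × (27/102) ≈ 0.00136171
Highest score → pear.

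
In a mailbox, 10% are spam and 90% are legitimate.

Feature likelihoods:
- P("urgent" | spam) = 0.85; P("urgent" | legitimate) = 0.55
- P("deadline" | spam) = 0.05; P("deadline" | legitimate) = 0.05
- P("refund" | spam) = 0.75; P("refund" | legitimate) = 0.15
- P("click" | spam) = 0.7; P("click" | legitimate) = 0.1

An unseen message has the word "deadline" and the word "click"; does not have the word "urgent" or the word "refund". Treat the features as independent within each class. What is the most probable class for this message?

spam: 0.1 × (1−0.85) × 0.05 × (1−0.75) × 0.7 = 0.00013125
legitimate: 0.9 × (1−0.55) × 0.05 × (1−0.15) × 0.1 = 0.00172125
Highest score → legitimate.

legitimate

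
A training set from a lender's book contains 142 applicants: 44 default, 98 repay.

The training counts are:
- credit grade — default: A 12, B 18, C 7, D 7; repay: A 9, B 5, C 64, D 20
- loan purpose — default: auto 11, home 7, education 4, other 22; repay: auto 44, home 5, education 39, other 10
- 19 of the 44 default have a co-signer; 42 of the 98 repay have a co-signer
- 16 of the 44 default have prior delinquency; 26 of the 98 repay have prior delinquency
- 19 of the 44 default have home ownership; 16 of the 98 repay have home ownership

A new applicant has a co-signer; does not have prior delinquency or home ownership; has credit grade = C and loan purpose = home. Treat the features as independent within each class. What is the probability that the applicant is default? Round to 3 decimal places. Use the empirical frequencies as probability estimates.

0.168

default: (44/142) × (7/44) × (7/44) × (19/44) × (28/44) × (25/44) ≈ 0.00122447
repay: (98/142) × (64/98) × (5/98) × (42/98) × (72/98) × (82/98) ≈ 0.00605833
P(default | x) = 0.00122447 / 0.0072828 ≈ 0.168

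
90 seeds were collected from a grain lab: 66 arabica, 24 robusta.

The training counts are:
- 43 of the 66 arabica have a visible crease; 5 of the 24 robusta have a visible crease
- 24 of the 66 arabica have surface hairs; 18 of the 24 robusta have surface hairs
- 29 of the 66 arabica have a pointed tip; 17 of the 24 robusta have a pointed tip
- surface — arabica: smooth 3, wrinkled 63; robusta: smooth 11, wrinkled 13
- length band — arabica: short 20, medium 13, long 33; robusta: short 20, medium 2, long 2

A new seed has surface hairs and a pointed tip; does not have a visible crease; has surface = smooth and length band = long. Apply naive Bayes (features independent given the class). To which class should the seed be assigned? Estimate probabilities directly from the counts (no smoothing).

robusta

arabica: (66/90) × (23/66) × (24/66) × (29/66) × (3/66) × (33/66) ≈ 0.000928013
robusta: (24/90) × (19/24) × (18/24) × (17/24) × (11/24) × (2/24) ≈ 0.00428361
Highest score → robusta.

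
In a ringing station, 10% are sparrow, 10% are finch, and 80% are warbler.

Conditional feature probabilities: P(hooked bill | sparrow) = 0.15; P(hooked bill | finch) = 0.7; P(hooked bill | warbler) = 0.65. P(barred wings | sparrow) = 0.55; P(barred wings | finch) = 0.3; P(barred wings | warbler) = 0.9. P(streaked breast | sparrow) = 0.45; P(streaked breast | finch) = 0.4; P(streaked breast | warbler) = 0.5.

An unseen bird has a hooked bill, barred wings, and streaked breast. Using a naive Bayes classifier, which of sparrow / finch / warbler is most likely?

warbler

sparrow: 0.1 × 0.15 × 0.55 × 0.45 = 0.0037125
finch: 0.1 × 0.7 × 0.3 × 0.4 = 0.0084
warbler: 0.8 × 0.65 × 0.9 × 0.5 = 0.234
Highest score → warbler.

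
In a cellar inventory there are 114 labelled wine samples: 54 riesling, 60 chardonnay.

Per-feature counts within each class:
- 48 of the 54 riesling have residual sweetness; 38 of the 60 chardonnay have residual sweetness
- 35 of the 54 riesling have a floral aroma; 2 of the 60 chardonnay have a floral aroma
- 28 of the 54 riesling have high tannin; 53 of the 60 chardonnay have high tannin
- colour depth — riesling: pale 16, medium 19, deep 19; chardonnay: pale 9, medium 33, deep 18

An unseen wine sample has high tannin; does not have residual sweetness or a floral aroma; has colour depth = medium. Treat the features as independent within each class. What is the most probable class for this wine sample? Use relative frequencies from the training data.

chardonnay

riesling: (54/114) × (6/54) × (19/54) × (28/54) × (19/54) ≈ 0.00337855
chardonnay: (60/114) × (22/60) × (58/60) × (53/60) × (33/60) ≈ 0.0906321
Highest score → chardonnay.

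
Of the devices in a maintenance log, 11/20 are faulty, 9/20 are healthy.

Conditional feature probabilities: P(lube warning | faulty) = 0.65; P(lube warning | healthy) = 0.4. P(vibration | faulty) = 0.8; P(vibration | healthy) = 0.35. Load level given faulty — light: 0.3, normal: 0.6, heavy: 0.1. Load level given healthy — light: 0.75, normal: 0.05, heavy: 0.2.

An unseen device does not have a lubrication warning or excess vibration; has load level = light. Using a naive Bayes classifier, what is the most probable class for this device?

healthy

faulty: 0.55 × (1−0.65) × (1−0.8) × 0.3 = 0.01155
healthy: 0.45 × (1−0.4) × (1−0.35) × 0.75 = 0.131625
Highest score → healthy.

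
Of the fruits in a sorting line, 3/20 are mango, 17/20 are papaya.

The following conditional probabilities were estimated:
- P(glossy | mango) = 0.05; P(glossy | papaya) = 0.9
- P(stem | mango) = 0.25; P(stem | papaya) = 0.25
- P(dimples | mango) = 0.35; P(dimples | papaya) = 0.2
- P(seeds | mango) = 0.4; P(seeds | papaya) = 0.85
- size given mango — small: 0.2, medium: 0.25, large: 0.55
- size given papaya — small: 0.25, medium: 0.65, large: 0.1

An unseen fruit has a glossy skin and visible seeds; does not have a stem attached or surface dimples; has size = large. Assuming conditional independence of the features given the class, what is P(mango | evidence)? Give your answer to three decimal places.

mango: 0.15 × 0.05 × (1−0.25) × (1−0.35) × 0.4 × 0.55 = 0.000804375
papaya: 0.85 × 0.9 × (1−0.25) × (1−0.2) × 0.85 × 0.1 = 0.039015
P(mango | x) = 0.000804375 / 0.039819375 ≈ 0.020

0.020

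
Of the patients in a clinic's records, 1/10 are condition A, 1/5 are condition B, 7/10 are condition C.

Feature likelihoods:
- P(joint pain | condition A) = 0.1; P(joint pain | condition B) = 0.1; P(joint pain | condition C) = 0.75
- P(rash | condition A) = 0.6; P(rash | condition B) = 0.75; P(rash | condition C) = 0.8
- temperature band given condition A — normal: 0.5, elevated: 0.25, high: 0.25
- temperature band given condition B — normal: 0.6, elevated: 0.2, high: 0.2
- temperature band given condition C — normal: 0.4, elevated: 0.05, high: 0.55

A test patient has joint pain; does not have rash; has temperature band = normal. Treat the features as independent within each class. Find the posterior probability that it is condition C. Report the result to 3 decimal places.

0.894

condition A: 0.1 × 0.1 × (1−0.6) × 0.5 = 0.002
condition B: 0.2 × 0.1 × (1−0.75) × 0.6 = 0.003
condition C: 0.7 × 0.75 × (1−0.8) × 0.4 = 0.042
P(condition C | x) = 0.042 / 0.047 ≈ 0.894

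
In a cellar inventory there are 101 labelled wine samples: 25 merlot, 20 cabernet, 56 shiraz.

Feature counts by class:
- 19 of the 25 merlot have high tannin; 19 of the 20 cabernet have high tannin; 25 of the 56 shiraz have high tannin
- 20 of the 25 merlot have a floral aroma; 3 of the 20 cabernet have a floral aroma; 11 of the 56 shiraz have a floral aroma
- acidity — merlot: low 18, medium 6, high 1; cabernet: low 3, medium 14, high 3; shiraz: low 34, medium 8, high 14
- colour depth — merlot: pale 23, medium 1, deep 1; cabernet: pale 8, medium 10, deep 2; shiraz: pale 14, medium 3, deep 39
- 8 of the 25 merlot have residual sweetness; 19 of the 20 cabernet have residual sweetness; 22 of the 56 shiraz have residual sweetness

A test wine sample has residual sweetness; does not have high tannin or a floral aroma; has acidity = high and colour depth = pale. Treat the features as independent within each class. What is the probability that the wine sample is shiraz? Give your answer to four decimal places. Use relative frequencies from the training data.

merlot: (25/101) × (6/25) × (5/25) × (1/25) × (23/25) × (8/25) ≈ 0.000139913
cabernet: (20/101) × (1/20) × (17/20) × (3/20) × (8/20) × (19/20) ≈ 0.000479703
shiraz: (56/101) × (31/56) × (45/56) × (14/56) × (14/56) × (22/56) ≈ 0.00605591
P(shiraz | x) = 0.00605591 / 0.006675526 ≈ 0.9072

0.9072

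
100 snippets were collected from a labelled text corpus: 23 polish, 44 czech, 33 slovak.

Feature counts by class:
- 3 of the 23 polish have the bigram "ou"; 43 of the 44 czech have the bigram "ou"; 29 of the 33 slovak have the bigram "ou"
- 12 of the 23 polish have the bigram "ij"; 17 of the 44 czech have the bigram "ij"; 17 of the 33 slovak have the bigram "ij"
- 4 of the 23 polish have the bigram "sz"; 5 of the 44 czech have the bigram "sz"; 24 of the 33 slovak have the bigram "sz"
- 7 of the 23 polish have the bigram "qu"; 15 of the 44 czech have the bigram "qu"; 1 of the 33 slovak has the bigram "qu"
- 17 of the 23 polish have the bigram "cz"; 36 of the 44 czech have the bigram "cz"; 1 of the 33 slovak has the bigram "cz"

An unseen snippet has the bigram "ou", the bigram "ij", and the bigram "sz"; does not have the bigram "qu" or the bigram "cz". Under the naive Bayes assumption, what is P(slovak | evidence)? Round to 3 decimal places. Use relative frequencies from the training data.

0.974

polish: (23/100) × (3/23) × (12/23) × (4/23) × (16/23) × (6/23) ≈ 0.000493995
czech: (44/100) × (43/44) × (17/44) × (5/44) × (29/44) × (8/44) ≈ 0.00226238
slovak: (33/100) × (29/33) × (17/33) × (24/33) × (32/33) × (32/33) ≈ 0.102165
P(slovak | x) = 0.102165 / 0.104921375 ≈ 0.974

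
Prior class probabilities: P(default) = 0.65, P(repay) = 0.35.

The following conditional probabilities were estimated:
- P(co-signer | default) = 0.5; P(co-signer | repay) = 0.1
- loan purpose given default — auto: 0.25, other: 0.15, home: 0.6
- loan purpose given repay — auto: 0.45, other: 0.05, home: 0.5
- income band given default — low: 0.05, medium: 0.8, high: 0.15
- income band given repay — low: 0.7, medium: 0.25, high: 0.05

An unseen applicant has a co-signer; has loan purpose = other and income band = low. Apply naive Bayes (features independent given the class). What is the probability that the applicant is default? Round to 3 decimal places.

0.666

default: 0.65 × 0.5 × 0.15 × 0.05 = 0.0024375
repay: 0.35 × 0.1 × 0.05 × 0.7 = 0.001225
P(default | x) = 0.0024375 / 0.0036625 ≈ 0.666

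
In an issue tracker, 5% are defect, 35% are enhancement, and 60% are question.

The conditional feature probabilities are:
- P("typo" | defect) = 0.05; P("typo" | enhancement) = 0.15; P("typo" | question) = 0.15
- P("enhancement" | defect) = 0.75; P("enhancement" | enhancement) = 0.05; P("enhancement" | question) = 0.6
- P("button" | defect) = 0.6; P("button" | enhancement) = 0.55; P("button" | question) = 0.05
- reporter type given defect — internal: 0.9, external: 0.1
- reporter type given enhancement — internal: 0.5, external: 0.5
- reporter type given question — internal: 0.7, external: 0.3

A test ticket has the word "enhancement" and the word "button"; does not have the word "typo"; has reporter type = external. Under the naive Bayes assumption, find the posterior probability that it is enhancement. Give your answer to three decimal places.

defect: 0.05 × (1−0.05) × 0.75 × 0.6 × 0.1 = 0.0021375
enhancement: 0.35 × (1−0.15) × 0.05 × 0.55 × 0.5 = 0.004090625
question: 0.6 × (1−0.15) × 0.6 × 0.05 × 0.3 = 0.00459
P(enhancement | x) = 0.004090625 / 0.010818125 ≈ 0.378

0.378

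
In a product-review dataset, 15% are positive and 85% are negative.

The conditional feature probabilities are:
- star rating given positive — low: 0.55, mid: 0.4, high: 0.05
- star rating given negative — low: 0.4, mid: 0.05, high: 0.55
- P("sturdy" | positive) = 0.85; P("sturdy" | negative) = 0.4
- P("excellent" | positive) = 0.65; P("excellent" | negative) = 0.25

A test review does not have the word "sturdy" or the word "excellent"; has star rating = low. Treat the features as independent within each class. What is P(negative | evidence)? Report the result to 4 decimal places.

positive: 0.15 × 0.55 × (1−0.85) × (1−0.65) = 0.00433125
negative: 0.85 × 0.4 × (1−0.4) × (1−0.25) = 0.153
P(negative | x) = 0.153 / 0.15733125 ≈ 0.9725

0.9725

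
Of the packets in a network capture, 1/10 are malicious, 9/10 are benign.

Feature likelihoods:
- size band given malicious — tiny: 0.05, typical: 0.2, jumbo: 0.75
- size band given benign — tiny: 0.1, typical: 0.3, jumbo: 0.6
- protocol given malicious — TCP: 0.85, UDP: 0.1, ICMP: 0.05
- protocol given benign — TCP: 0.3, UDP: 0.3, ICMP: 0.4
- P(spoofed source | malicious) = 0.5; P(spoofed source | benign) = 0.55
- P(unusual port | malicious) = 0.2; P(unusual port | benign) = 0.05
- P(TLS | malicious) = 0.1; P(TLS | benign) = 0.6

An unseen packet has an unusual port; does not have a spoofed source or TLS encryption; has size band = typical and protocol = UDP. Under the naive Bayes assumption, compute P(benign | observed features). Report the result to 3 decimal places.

0.802

malicious: 0.1 × 0.2 × 0.1 × (1−0.5) × 0.2 × (1−0.1) = 0.00018
benign: 0.9 × 0.3 × 0.3 × (1−0.55) × 0.05 × (1−0.6) = 0.000729
P(benign | x) = 0.000729 / 0.000909 ≈ 0.802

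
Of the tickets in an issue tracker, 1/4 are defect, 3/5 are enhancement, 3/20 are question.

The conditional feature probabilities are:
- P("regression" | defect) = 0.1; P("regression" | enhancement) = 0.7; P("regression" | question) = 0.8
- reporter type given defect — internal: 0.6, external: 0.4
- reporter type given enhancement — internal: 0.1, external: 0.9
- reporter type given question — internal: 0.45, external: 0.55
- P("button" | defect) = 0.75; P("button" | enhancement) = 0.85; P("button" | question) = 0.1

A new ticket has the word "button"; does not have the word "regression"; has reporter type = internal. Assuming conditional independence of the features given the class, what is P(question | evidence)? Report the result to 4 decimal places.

defect: 0.25 × (1−0.1) × 0.6 × 0.75 = 0.10125
enhancement: 0.6 × (1−0.7) × 0.1 × 0.85 = 0.0153
question: 0.15 × (1−0.8) × 0.45 × 0.1 = 0.00135
P(question | x) = 0.00135 / 0.1179 ≈ 0.0115

0.0115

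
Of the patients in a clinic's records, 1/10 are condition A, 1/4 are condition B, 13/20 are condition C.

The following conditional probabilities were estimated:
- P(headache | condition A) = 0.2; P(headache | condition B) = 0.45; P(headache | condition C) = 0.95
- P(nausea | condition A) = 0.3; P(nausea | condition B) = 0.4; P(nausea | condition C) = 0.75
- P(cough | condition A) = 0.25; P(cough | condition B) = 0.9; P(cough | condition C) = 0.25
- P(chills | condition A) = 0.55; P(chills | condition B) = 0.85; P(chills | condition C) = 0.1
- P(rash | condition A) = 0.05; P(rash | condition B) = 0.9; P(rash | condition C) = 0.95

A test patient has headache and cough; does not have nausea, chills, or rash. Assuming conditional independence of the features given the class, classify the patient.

condition A: 0.1 × 0.2 × (1−0.3) × 0.25 × (1−0.55) × (1−0.05) = 0.00149625
condition B: 0.25 × 0.45 × (1−0.4) × 0.9 × (1−0.85) × (1−0.9) = 0.00091125
condition C: 0.65 × 0.95 × (1−0.75) × 0.25 × (1−0.1) × (1−0.95) = 0.00173671875
Highest score → condition C.

condition C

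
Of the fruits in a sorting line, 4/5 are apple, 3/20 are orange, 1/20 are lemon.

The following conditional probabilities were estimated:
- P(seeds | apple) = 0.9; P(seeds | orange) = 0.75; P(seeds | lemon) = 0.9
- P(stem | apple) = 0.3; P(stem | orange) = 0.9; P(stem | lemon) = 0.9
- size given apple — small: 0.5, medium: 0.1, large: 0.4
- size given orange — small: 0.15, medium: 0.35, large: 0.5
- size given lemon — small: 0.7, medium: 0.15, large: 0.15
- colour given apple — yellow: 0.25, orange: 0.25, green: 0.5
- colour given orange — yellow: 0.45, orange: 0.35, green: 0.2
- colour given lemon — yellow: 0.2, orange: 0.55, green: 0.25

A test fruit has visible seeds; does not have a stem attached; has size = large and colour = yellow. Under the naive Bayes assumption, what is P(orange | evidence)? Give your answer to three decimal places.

apple: 0.8 × 0.9 × (1−0.3) × 0.4 × 0.25 = 0.0504
orange: 0.15 × 0.75 × (1−0.9) × 0.5 × 0.45 = 0.00253125
lemon: 0.05 × 0.9 × (1−0.9) × 0.15 × 0.2 = 0.000135
P(orange | x) = 0.00253125 / 0.05306625 ≈ 0.048

0.048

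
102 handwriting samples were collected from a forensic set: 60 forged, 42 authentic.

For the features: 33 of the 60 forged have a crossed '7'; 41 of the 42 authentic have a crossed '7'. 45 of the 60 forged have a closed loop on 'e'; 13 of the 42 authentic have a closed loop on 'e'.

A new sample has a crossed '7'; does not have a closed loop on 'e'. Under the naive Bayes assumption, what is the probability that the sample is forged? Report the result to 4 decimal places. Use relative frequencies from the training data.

0.2257

forged: (60/102) × (33/60) × (15/60) ≈ 0.0808824
authentic: (42/102) × (41/42) × (29/42) ≈ 0.277544
P(forged | x) = 0.0808824 / 0.3584264 ≈ 0.2257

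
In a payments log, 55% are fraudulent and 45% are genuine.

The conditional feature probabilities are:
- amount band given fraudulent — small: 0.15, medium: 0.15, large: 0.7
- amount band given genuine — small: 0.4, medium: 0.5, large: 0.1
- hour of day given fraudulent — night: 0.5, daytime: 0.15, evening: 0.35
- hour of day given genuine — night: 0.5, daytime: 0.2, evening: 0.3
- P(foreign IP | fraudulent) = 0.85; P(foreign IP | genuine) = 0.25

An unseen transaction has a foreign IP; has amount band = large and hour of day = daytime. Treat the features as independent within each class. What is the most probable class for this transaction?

fraudulent: 0.55 × 0.7 × 0.15 × 0.85 = 0.0490875
genuine: 0.45 × 0.1 × 0.2 × 0.25 = 0.00225
Highest score → fraudulent.

fraudulent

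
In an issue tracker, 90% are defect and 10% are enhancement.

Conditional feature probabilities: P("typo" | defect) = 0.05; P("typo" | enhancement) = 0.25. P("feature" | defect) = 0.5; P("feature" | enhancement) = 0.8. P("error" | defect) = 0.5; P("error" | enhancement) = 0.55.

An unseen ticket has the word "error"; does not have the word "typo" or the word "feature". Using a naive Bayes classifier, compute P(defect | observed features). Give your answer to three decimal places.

0.963

defect: 0.9 × (1−0.05) × (1−0.5) × 0.5 = 0.21375
enhancement: 0.1 × (1−0.25) × (1−0.8) × 0.55 = 0.00825
P(defect | x) = 0.21375 / 0.222 ≈ 0.963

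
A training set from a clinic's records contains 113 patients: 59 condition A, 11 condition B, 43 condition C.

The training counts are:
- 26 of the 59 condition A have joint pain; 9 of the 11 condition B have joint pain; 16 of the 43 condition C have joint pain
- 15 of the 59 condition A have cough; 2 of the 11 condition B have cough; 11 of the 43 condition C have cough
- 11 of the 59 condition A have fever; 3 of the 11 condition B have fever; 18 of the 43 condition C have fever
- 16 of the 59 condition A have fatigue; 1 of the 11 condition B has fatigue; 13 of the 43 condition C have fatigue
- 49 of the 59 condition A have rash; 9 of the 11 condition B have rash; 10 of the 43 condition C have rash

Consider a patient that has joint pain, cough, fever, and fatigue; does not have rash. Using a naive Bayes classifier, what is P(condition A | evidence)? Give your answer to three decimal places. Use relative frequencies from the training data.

0.123

condition A: (59/113) × (26/59) × (15/59) × (11/59) × (16/59) × (10/59) ≈ 0.000501292
condition B: (11/113) × (9/11) × (2/11) × (3/11) × (1/11) × (2/11) ≈ 0.0000652792
condition C: (43/113) × (16/43) × (11/43) × (18/43) × (13/43) × (33/43) ≈ 0.00351795
P(condition A | x) = 0.000501292 / 0.0040845212 ≈ 0.123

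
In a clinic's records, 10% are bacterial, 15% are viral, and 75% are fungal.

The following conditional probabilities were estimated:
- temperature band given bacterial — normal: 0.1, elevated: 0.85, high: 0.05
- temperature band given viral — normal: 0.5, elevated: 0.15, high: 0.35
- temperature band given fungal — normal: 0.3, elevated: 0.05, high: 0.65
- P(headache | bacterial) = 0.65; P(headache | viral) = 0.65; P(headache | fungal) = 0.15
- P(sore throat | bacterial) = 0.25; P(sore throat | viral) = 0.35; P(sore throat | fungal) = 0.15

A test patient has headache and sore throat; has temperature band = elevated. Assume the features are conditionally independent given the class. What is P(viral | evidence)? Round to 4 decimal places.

bacterial: 0.1 × 0.85 × 0.65 × 0.25 = 0.0138125
viral: 0.15 × 0.15 × 0.65 × 0.35 = 0.00511875
fungal: 0.75 × 0.05 × 0.15 × 0.15 = 0.00084375
P(viral | x) = 0.00511875 / 0.019775 ≈ 0.2588

0.2588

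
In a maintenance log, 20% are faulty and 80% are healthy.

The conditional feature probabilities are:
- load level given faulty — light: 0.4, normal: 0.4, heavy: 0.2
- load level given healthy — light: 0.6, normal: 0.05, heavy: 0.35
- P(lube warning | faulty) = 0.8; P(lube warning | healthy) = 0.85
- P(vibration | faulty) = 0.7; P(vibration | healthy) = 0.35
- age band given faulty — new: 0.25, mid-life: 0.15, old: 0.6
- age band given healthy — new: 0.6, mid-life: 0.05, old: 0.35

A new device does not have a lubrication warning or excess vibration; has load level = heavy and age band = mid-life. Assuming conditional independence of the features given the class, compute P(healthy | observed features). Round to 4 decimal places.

0.7913

faulty: 0.2 × 0.2 × (1−0.8) × (1−0.7) × 0.15 = 0.00036
healthy: 0.8 × 0.35 × (1−0.85) × (1−0.35) × 0.05 = 0.001365
P(healthy | x) = 0.001365 / 0.001725 ≈ 0.7913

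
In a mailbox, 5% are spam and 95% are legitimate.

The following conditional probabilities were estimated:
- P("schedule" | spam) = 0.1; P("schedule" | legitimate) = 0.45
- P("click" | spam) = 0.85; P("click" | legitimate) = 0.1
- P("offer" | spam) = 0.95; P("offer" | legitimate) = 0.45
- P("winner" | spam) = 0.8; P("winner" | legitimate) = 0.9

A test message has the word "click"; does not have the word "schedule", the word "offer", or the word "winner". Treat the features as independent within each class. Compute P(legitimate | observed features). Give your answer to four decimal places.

0.8825

spam: 0.05 × (1−0.1) × 0.85 × (1−0.95) × (1−0.8) = 0.0003825
legitimate: 0.95 × (1−0.45) × 0.1 × (1−0.45) × (1−0.9) = 0.00287375
P(legitimate | x) = 0.00287375 / 0.00325625 ≈ 0.8825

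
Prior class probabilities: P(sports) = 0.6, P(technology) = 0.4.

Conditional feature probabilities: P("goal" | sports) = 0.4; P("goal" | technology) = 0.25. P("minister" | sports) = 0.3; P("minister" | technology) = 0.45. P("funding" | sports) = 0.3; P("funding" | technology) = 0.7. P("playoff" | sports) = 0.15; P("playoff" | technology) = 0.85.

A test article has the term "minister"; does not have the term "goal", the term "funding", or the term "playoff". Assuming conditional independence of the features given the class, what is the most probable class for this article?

sports: 0.6 × (1−0.4) × 0.3 × (1−0.3) × (1−0.15) = 0.06426
technology: 0.4 × (1−0.25) × 0.45 × (1−0.7) × (1−0.85) = 0.006075
Highest score → sports.

sports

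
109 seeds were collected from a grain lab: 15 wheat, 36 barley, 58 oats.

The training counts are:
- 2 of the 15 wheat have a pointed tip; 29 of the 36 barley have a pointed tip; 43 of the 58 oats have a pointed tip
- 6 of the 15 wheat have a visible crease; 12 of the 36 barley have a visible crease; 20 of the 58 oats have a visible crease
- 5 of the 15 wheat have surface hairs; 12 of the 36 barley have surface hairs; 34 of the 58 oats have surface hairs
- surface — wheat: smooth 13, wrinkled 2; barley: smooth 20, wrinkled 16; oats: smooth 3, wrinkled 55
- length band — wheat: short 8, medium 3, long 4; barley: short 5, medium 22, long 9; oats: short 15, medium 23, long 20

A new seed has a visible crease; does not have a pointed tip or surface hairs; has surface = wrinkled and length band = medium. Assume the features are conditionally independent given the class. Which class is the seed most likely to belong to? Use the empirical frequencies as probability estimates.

wheat: (15/109) × (13/15) × (6/15) × (10/15) × (2/15) × (3/15) ≈ 0.000848114
barley: (36/109) × (7/36) × (12/36) × (24/36) × (16/36) × (22/36) ≈ 0.00387612
oats: (58/109) × (15/58) × (20/58) × (24/58) × (55/58) × (23/58) ≈ 0.00738388
Highest score → oats.

oats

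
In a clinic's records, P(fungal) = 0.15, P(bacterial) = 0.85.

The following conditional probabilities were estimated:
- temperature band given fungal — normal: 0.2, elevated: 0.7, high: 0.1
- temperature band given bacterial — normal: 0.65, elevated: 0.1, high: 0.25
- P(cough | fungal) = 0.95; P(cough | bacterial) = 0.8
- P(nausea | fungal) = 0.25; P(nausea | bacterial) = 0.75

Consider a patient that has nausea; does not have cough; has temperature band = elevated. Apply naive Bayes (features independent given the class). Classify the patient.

bacterial

fungal: 0.15 × 0.7 × (1−0.95) × 0.25 = 0.0013125
bacterial: 0.85 × 0.1 × (1−0.8) × 0.75 = 0.01275
Highest score → bacterial.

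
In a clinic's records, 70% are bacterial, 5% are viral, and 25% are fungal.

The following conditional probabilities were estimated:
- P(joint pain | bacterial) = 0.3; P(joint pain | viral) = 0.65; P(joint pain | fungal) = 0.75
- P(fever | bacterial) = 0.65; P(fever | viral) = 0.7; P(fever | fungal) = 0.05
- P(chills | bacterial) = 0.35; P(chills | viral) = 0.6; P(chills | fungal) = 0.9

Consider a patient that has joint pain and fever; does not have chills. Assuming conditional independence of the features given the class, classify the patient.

bacterial: 0.7 × 0.3 × 0.65 × (1−0.35) = 0.088725
viral: 0.05 × 0.65 × 0.7 × (1−0.6) = 0.0091
fungal: 0.25 × 0.75 × 0.05 × (1−0.9) = 0.0009375
Highest score → bacterial.

bacterial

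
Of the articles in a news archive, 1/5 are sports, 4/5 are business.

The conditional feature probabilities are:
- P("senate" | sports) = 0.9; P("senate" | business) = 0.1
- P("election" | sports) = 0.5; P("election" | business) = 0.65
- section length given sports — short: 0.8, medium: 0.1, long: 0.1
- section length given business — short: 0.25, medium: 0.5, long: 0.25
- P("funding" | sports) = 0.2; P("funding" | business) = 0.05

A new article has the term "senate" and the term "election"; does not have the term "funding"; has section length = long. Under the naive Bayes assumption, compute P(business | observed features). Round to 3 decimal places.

0.632

sports: 0.2 × 0.9 × 0.5 × 0.1 × (1−0.2) = 0.0072
business: 0.8 × 0.1 × 0.65 × 0.25 × (1−0.05) = 0.01235
P(business | x) = 0.01235 / 0.01955 ≈ 0.632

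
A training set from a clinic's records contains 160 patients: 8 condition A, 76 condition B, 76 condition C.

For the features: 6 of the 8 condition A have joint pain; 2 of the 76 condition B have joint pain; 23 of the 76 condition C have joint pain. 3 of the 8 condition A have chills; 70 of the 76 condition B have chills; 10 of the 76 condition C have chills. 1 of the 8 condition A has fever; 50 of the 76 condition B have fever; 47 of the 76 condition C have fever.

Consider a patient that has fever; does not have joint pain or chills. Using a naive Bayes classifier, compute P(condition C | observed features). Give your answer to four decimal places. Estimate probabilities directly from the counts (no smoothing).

0.8768

condition A: (8/160) × (2/8) × (5/8) × (1/8) = 0.0009765625
condition B: (76/160) × (74/76) × (6/76) × (50/76) ≈ 0.0240218
condition C: (76/160) × (53/76) × (66/76) × (47/76) ≈ 0.177898
P(condition C | x) = 0.177898 / 0.2028963625 ≈ 0.8768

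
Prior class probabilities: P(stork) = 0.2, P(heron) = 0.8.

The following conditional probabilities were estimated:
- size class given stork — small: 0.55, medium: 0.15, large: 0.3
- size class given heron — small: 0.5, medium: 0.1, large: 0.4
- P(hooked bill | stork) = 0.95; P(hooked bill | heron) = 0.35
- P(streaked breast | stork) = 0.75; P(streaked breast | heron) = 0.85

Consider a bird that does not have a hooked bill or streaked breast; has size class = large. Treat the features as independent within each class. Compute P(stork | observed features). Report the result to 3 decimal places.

0.023

stork: 0.2 × 0.3 × (1−0.95) × (1−0.75) = 0.00075
heron: 0.8 × 0.4 × (1−0.35) × (1−0.85) = 0.0312
P(stork | x) = 0.00075 / 0.03195 ≈ 0.023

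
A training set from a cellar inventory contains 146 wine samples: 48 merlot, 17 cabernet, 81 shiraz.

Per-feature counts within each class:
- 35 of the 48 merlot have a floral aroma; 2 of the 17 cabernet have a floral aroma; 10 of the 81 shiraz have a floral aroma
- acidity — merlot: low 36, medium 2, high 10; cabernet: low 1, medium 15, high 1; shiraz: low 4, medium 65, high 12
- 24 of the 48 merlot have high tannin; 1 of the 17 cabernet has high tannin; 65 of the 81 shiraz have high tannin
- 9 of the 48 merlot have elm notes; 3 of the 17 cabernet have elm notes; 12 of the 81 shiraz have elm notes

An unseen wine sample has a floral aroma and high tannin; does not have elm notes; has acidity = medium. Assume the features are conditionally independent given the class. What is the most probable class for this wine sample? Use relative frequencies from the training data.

merlot: (48/146) × (35/48) × (2/48) × (24/48) × (39/48) ≈ 0.00405786
cabernet: (17/146) × (2/17) × (15/17) × (1/17) × (14/17) ≈ 0.000585531
shiraz: (81/146) × (10/81) × (65/81) × (65/81) × (69/81) ≈ 0.0375723
Highest score → shiraz.

shiraz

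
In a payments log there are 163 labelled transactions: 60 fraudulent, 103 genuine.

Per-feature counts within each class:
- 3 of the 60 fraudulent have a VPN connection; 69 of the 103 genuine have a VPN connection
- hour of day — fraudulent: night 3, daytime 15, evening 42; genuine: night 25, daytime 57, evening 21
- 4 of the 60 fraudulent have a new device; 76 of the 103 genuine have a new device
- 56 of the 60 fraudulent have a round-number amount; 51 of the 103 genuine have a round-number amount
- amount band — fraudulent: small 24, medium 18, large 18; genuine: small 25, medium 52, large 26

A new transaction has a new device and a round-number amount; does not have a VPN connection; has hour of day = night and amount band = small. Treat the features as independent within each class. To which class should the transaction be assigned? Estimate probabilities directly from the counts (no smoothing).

genuine

fraudulent: (60/163) × (57/60) × (3/60) × (4/60) × (56/60) × (24/60) ≈ 0.000435174
genuine: (103/163) × (34/103) × (25/103) × (76/103) × (51/103) × (25/103) ≈ 0.00448959
Highest score → genuine.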